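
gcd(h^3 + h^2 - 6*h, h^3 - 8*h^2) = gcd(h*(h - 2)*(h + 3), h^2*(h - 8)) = h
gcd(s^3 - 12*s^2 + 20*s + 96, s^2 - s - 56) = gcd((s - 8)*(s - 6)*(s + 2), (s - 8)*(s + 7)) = s - 8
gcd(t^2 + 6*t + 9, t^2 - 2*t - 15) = t + 3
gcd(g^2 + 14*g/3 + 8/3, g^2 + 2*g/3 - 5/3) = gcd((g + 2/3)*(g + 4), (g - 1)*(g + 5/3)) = 1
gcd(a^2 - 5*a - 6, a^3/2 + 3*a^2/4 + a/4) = a + 1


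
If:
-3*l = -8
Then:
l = 8/3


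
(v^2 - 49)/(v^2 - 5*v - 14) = (v + 7)/(v + 2)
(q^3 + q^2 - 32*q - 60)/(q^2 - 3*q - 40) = (q^2 - 4*q - 12)/(q - 8)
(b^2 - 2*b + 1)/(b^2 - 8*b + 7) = (b - 1)/(b - 7)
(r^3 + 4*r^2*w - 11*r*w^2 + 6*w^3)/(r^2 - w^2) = (r^2 + 5*r*w - 6*w^2)/(r + w)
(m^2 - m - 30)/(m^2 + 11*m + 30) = (m - 6)/(m + 6)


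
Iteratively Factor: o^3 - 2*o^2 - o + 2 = (o - 2)*(o^2 - 1) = (o - 2)*(o + 1)*(o - 1)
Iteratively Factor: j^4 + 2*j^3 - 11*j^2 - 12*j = (j - 3)*(j^3 + 5*j^2 + 4*j) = (j - 3)*(j + 1)*(j^2 + 4*j) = j*(j - 3)*(j + 1)*(j + 4)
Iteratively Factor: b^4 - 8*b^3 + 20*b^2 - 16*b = (b - 2)*(b^3 - 6*b^2 + 8*b) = b*(b - 2)*(b^2 - 6*b + 8) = b*(b - 4)*(b - 2)*(b - 2)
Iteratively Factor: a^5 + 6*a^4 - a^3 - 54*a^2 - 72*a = (a + 2)*(a^4 + 4*a^3 - 9*a^2 - 36*a) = (a + 2)*(a + 4)*(a^3 - 9*a) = (a + 2)*(a + 3)*(a + 4)*(a^2 - 3*a) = a*(a + 2)*(a + 3)*(a + 4)*(a - 3)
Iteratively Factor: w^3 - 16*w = (w + 4)*(w^2 - 4*w) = (w - 4)*(w + 4)*(w)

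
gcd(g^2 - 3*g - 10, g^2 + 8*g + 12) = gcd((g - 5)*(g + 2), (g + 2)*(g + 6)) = g + 2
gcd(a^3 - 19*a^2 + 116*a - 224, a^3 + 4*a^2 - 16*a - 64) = a - 4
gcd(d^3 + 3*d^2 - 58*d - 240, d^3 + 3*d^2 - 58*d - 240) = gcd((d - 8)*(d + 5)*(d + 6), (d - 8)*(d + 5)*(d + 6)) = d^3 + 3*d^2 - 58*d - 240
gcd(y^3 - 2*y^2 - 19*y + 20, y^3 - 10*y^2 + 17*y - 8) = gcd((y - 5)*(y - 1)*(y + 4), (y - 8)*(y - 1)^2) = y - 1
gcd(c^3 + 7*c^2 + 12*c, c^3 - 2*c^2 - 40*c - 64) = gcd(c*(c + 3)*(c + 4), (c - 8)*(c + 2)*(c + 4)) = c + 4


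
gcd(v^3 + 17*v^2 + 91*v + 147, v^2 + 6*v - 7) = v + 7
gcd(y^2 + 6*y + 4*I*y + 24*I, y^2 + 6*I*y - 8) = y + 4*I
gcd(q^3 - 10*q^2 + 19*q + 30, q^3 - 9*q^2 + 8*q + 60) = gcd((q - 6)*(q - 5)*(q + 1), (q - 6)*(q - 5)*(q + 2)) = q^2 - 11*q + 30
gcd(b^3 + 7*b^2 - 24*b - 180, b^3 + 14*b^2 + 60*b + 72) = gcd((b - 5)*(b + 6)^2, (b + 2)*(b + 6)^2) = b^2 + 12*b + 36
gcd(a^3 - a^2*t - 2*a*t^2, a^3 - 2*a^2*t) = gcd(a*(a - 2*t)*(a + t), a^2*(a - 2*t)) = -a^2 + 2*a*t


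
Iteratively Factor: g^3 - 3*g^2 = (g - 3)*(g^2) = g*(g - 3)*(g)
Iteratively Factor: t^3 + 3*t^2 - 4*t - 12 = (t + 2)*(t^2 + t - 6) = (t - 2)*(t + 2)*(t + 3)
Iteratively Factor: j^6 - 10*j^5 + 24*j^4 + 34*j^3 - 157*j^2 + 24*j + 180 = (j - 5)*(j^5 - 5*j^4 - j^3 + 29*j^2 - 12*j - 36) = (j - 5)*(j + 2)*(j^4 - 7*j^3 + 13*j^2 + 3*j - 18) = (j - 5)*(j - 3)*(j + 2)*(j^3 - 4*j^2 + j + 6) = (j - 5)*(j - 3)*(j - 2)*(j + 2)*(j^2 - 2*j - 3) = (j - 5)*(j - 3)^2*(j - 2)*(j + 2)*(j + 1)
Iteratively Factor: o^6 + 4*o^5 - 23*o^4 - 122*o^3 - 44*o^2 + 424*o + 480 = (o + 3)*(o^5 + o^4 - 26*o^3 - 44*o^2 + 88*o + 160) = (o + 2)*(o + 3)*(o^4 - o^3 - 24*o^2 + 4*o + 80) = (o - 5)*(o + 2)*(o + 3)*(o^3 + 4*o^2 - 4*o - 16) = (o - 5)*(o + 2)*(o + 3)*(o + 4)*(o^2 - 4) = (o - 5)*(o - 2)*(o + 2)*(o + 3)*(o + 4)*(o + 2)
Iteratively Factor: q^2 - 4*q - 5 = (q - 5)*(q + 1)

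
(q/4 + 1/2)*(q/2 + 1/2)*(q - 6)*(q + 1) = q^4/8 - q^3/4 - 19*q^2/8 - 7*q/2 - 3/2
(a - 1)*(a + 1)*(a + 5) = a^3 + 5*a^2 - a - 5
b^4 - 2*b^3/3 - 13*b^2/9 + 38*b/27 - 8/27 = (b - 1)*(b - 2/3)*(b - 1/3)*(b + 4/3)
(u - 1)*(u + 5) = u^2 + 4*u - 5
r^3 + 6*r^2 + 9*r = r*(r + 3)^2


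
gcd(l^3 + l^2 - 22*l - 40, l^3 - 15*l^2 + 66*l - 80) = l - 5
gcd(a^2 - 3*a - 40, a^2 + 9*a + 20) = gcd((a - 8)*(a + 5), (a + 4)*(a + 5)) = a + 5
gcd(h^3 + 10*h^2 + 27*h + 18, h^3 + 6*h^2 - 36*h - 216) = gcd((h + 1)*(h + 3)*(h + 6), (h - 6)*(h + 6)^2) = h + 6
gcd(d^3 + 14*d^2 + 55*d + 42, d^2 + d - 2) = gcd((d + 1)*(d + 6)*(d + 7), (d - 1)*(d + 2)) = 1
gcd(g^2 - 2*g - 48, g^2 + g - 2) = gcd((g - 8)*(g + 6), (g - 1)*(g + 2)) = 1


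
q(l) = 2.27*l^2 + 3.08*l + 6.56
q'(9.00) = 43.94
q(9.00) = 218.15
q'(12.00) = 57.56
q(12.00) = 370.40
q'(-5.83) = -23.39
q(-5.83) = 65.76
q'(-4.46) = -17.17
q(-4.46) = 37.98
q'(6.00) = 30.32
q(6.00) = 106.76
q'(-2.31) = -7.41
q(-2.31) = 11.56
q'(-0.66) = 0.08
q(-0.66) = 5.52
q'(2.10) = 12.61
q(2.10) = 23.04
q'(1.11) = 8.12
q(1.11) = 12.78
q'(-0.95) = -1.23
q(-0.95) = 5.68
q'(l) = 4.54*l + 3.08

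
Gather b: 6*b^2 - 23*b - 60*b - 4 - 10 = 6*b^2 - 83*b - 14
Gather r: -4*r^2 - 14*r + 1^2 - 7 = -4*r^2 - 14*r - 6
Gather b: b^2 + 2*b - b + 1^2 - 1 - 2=b^2 + b - 2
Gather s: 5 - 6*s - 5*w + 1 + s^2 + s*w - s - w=s^2 + s*(w - 7) - 6*w + 6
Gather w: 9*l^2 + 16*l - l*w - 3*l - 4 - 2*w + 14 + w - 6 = 9*l^2 + 13*l + w*(-l - 1) + 4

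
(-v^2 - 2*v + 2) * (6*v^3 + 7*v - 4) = -6*v^5 - 12*v^4 + 5*v^3 - 10*v^2 + 22*v - 8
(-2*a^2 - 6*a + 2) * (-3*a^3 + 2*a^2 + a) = 6*a^5 + 14*a^4 - 20*a^3 - 2*a^2 + 2*a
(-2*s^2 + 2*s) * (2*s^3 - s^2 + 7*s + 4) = -4*s^5 + 6*s^4 - 16*s^3 + 6*s^2 + 8*s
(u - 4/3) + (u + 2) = 2*u + 2/3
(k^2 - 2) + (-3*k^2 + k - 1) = -2*k^2 + k - 3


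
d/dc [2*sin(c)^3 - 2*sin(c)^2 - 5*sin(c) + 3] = (6*sin(c)^2 - 4*sin(c) - 5)*cos(c)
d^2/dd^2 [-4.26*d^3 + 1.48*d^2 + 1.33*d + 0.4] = 2.96 - 25.56*d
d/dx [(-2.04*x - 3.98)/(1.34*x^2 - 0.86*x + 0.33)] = (2.7336*x^2 + 10.6664*x - 4.096)/(1.7956*x^4 - 2.3048*x^3 + 1.624*x^2 - 0.5676*x + 0.1089)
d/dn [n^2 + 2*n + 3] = 2*n + 2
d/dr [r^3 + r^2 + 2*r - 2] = 3*r^2 + 2*r + 2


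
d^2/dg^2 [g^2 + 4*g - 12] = 2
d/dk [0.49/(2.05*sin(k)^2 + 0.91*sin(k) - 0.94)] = -(2.009*sin(k) + 0.4459)*cos(k)/(2.05*sin(k)^2 + 0.91*sin(k) - 0.94)^2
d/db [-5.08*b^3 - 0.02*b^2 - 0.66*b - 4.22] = -15.24*b^2 - 0.04*b - 0.66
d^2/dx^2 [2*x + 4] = 0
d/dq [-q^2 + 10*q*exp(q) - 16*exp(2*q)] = 10*q*exp(q) - 2*q - 32*exp(2*q) + 10*exp(q)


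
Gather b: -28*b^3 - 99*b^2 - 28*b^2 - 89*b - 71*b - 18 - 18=-28*b^3 - 127*b^2 - 160*b - 36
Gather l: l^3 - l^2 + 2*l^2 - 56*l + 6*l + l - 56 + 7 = l^3 + l^2 - 49*l - 49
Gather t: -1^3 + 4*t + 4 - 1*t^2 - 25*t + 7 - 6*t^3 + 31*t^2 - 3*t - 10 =-6*t^3 + 30*t^2 - 24*t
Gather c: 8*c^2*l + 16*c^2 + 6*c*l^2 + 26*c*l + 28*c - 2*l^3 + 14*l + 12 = c^2*(8*l + 16) + c*(6*l^2 + 26*l + 28) - 2*l^3 + 14*l + 12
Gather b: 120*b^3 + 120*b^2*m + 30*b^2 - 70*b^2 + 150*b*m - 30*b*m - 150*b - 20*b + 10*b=120*b^3 + b^2*(120*m - 40) + b*(120*m - 160)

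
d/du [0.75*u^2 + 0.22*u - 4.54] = 1.5*u + 0.22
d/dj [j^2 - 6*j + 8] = 2*j - 6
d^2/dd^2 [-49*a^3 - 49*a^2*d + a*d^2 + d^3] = 2*a + 6*d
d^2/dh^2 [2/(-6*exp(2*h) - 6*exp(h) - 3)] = 4*(-4*(2*exp(h) + 1)^2*exp(h) + (4*exp(h) + 1)*(2*exp(2*h) + 2*exp(h) + 1))*exp(h)/(3*(2*exp(2*h) + 2*exp(h) + 1)^3)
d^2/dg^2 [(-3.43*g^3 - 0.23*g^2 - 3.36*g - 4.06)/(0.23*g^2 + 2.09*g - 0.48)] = (-2.22044604925031e-16*g^5 - 30.856876*g^3 + 19.20486*g^2 - 18.677148*g - 43.212908)/(0.012167*g^6 + 0.331683*g^5 + 2.937813*g^4 + 7.744913*g^3 - 6.131088*g^2 + 1.444608*g - 0.110592)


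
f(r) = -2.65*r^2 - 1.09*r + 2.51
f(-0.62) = 2.17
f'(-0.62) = 2.20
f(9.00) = -221.95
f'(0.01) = -1.14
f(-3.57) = -27.37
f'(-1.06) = 4.53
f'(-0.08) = -0.67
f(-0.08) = 2.58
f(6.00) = -99.43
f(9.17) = -230.32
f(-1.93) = -5.26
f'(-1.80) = 8.45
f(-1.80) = -4.11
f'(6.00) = -32.89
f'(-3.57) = 17.83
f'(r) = -5.3*r - 1.09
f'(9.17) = -49.69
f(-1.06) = 0.69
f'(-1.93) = 9.14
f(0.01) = 2.50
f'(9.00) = -48.79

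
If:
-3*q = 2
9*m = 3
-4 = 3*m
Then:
No Solution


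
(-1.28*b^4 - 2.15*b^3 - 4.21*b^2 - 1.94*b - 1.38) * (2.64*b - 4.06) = -3.3792*b^5 - 0.479200000000001*b^4 - 2.3854*b^3 + 11.971*b^2 + 4.2332*b + 5.6028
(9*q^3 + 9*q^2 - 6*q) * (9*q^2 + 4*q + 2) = 81*q^5 + 117*q^4 - 6*q^2 - 12*q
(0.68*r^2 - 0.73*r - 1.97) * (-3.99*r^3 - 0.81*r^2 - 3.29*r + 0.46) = -2.7132*r^5 + 2.3619*r^4 + 6.2144*r^3 + 4.3102*r^2 + 6.1455*r - 0.9062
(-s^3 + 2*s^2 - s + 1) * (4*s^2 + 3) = -4*s^5 + 8*s^4 - 7*s^3 + 10*s^2 - 3*s + 3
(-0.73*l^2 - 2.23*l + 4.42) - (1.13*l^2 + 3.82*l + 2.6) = -1.86*l^2 - 6.05*l + 1.82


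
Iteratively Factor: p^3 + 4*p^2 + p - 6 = (p + 2)*(p^2 + 2*p - 3) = (p - 1)*(p + 2)*(p + 3)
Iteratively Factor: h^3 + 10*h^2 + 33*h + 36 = (h + 3)*(h^2 + 7*h + 12) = (h + 3)^2*(h + 4)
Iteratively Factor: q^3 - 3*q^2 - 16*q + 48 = (q - 4)*(q^2 + q - 12) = (q - 4)*(q + 4)*(q - 3)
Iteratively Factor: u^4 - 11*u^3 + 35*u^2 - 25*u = (u - 1)*(u^3 - 10*u^2 + 25*u) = u*(u - 1)*(u^2 - 10*u + 25) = u*(u - 5)*(u - 1)*(u - 5)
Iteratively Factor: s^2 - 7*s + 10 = (s - 2)*(s - 5)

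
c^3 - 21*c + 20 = (c - 4)*(c - 1)*(c + 5)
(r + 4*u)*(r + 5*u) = r^2 + 9*r*u + 20*u^2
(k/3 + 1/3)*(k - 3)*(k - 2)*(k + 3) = k^4/3 - k^3/3 - 11*k^2/3 + 3*k + 6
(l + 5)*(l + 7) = l^2 + 12*l + 35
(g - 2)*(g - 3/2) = g^2 - 7*g/2 + 3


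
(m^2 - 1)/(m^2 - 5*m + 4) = (m + 1)/(m - 4)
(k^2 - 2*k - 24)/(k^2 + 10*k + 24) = (k - 6)/(k + 6)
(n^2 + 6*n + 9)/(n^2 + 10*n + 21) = (n + 3)/(n + 7)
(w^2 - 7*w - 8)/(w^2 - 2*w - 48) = (w + 1)/(w + 6)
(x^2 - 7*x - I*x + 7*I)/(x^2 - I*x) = (x - 7)/x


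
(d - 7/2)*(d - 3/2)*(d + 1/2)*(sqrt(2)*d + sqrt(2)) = sqrt(2)*d^4 - 7*sqrt(2)*d^3/2 - 7*sqrt(2)*d^2/4 + 43*sqrt(2)*d/8 + 21*sqrt(2)/8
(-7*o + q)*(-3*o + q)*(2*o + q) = 42*o^3 + o^2*q - 8*o*q^2 + q^3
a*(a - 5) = a^2 - 5*a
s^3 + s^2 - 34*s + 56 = (s - 4)*(s - 2)*(s + 7)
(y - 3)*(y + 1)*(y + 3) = y^3 + y^2 - 9*y - 9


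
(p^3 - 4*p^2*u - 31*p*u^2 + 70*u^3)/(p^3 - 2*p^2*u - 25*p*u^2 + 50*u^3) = (p - 7*u)/(p - 5*u)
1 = 1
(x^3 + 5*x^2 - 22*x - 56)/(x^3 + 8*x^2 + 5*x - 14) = (x - 4)/(x - 1)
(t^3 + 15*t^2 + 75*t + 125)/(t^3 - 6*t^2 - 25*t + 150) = (t^2 + 10*t + 25)/(t^2 - 11*t + 30)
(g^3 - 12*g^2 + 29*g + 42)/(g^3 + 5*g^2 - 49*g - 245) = (g^2 - 5*g - 6)/(g^2 + 12*g + 35)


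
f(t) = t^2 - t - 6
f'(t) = 2*t - 1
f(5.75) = 21.31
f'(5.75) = 10.50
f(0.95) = -6.05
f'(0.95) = 0.90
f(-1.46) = -2.41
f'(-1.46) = -3.92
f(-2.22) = 1.15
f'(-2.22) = -5.44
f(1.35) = -5.53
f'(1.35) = 1.70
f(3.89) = 5.24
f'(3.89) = 6.78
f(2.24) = -3.22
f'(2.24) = 3.48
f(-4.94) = 23.34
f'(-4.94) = -10.88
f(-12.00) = 150.00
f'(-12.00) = -25.00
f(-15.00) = 234.00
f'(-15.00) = -31.00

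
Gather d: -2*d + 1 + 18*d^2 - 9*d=18*d^2 - 11*d + 1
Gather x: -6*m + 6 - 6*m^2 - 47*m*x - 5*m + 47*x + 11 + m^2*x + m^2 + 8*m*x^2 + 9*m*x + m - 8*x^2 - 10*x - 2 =-5*m^2 - 10*m + x^2*(8*m - 8) + x*(m^2 - 38*m + 37) + 15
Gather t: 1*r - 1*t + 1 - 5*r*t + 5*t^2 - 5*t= r + 5*t^2 + t*(-5*r - 6) + 1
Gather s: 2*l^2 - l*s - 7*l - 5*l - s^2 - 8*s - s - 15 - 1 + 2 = 2*l^2 - 12*l - s^2 + s*(-l - 9) - 14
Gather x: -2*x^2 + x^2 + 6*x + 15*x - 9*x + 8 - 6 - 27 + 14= -x^2 + 12*x - 11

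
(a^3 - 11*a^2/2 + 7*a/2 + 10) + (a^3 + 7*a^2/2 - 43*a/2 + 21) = 2*a^3 - 2*a^2 - 18*a + 31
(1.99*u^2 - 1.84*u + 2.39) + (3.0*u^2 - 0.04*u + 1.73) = 4.99*u^2 - 1.88*u + 4.12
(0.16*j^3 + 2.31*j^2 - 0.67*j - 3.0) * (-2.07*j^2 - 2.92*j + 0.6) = -0.3312*j^5 - 5.2489*j^4 - 5.2623*j^3 + 9.5524*j^2 + 8.358*j - 1.8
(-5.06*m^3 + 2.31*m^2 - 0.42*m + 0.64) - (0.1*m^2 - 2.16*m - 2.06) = -5.06*m^3 + 2.21*m^2 + 1.74*m + 2.7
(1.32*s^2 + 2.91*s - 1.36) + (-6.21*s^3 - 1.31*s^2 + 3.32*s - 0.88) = -6.21*s^3 + 0.01*s^2 + 6.23*s - 2.24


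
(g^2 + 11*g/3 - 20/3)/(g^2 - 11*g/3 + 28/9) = 3*(g + 5)/(3*g - 7)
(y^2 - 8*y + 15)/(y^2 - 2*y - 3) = (y - 5)/(y + 1)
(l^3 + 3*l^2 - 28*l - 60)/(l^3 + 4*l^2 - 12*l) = (l^2 - 3*l - 10)/(l*(l - 2))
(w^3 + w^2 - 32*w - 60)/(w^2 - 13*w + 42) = (w^2 + 7*w + 10)/(w - 7)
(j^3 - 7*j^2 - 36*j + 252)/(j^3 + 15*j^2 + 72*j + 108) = (j^2 - 13*j + 42)/(j^2 + 9*j + 18)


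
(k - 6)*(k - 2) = k^2 - 8*k + 12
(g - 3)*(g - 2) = g^2 - 5*g + 6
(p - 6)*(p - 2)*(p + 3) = p^3 - 5*p^2 - 12*p + 36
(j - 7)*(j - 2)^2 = j^3 - 11*j^2 + 32*j - 28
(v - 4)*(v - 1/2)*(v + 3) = v^3 - 3*v^2/2 - 23*v/2 + 6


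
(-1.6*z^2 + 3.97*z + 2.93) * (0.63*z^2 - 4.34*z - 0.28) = -1.008*z^4 + 9.4451*z^3 - 14.9359*z^2 - 13.8278*z - 0.8204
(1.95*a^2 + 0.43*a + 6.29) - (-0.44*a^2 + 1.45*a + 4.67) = 2.39*a^2 - 1.02*a + 1.62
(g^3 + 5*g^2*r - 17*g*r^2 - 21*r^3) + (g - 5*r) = g^3 + 5*g^2*r - 17*g*r^2 + g - 21*r^3 - 5*r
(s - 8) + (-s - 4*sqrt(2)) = -8 - 4*sqrt(2)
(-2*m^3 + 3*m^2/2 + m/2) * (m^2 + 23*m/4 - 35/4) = -2*m^5 - 10*m^4 + 213*m^3/8 - 41*m^2/4 - 35*m/8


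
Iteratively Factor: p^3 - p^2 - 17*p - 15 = (p + 3)*(p^2 - 4*p - 5) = (p - 5)*(p + 3)*(p + 1)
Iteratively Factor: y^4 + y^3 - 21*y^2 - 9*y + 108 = (y + 3)*(y^3 - 2*y^2 - 15*y + 36) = (y - 3)*(y + 3)*(y^2 + y - 12) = (y - 3)^2*(y + 3)*(y + 4)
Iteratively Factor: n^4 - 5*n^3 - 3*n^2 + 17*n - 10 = (n + 2)*(n^3 - 7*n^2 + 11*n - 5) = (n - 1)*(n + 2)*(n^2 - 6*n + 5) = (n - 5)*(n - 1)*(n + 2)*(n - 1)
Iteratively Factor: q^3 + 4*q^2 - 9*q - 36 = (q + 4)*(q^2 - 9) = (q + 3)*(q + 4)*(q - 3)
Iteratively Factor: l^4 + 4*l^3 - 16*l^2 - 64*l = (l + 4)*(l^3 - 16*l) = (l - 4)*(l + 4)*(l^2 + 4*l) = (l - 4)*(l + 4)^2*(l)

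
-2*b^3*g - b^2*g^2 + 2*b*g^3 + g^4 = g*(-b + g)*(b + g)*(2*b + g)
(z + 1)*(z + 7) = z^2 + 8*z + 7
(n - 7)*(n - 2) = n^2 - 9*n + 14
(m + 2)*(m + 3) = m^2 + 5*m + 6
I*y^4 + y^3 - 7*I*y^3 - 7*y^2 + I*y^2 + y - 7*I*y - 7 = (y - 7)*(y - I)*(y + I)*(I*y + 1)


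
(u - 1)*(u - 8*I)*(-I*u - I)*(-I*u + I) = -u^4 + u^3 + 8*I*u^3 + u^2 - 8*I*u^2 - u - 8*I*u + 8*I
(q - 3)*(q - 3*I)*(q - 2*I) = q^3 - 3*q^2 - 5*I*q^2 - 6*q + 15*I*q + 18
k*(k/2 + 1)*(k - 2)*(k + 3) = k^4/2 + 3*k^3/2 - 2*k^2 - 6*k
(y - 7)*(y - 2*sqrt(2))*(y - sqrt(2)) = y^3 - 7*y^2 - 3*sqrt(2)*y^2 + 4*y + 21*sqrt(2)*y - 28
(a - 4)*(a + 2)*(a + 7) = a^3 + 5*a^2 - 22*a - 56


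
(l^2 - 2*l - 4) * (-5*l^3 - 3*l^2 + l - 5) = -5*l^5 + 7*l^4 + 27*l^3 + 5*l^2 + 6*l + 20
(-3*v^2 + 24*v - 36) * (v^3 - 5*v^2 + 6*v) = -3*v^5 + 39*v^4 - 174*v^3 + 324*v^2 - 216*v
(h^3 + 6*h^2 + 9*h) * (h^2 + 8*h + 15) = h^5 + 14*h^4 + 72*h^3 + 162*h^2 + 135*h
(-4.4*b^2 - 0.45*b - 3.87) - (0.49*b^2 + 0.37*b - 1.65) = -4.89*b^2 - 0.82*b - 2.22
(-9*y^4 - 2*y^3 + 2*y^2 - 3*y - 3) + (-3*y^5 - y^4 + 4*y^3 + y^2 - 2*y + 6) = -3*y^5 - 10*y^4 + 2*y^3 + 3*y^2 - 5*y + 3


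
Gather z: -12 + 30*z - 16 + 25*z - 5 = 55*z - 33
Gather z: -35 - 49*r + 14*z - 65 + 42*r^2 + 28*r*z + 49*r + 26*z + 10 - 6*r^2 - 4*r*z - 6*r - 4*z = 36*r^2 - 6*r + z*(24*r + 36) - 90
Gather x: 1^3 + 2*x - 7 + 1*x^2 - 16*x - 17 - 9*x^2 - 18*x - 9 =-8*x^2 - 32*x - 32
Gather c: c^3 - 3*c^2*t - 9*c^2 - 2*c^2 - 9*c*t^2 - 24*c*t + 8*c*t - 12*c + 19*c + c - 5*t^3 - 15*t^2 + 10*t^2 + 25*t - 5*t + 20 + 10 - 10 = c^3 + c^2*(-3*t - 11) + c*(-9*t^2 - 16*t + 8) - 5*t^3 - 5*t^2 + 20*t + 20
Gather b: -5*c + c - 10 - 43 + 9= -4*c - 44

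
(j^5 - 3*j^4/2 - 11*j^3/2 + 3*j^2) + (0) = j^5 - 3*j^4/2 - 11*j^3/2 + 3*j^2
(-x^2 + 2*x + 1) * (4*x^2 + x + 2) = -4*x^4 + 7*x^3 + 4*x^2 + 5*x + 2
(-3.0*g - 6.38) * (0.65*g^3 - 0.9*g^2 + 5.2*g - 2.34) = -1.95*g^4 - 1.447*g^3 - 9.858*g^2 - 26.156*g + 14.9292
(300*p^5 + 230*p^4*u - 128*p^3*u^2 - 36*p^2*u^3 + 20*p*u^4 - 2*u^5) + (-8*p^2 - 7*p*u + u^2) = 300*p^5 + 230*p^4*u - 128*p^3*u^2 - 36*p^2*u^3 - 8*p^2 + 20*p*u^4 - 7*p*u - 2*u^5 + u^2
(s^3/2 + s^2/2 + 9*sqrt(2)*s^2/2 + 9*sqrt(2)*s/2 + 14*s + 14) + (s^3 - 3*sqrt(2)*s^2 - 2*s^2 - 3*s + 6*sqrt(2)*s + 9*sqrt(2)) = 3*s^3/2 - 3*s^2/2 + 3*sqrt(2)*s^2/2 + 11*s + 21*sqrt(2)*s/2 + 9*sqrt(2) + 14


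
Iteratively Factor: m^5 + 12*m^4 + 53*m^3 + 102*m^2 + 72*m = (m + 3)*(m^4 + 9*m^3 + 26*m^2 + 24*m) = m*(m + 3)*(m^3 + 9*m^2 + 26*m + 24) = m*(m + 3)*(m + 4)*(m^2 + 5*m + 6) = m*(m + 3)^2*(m + 4)*(m + 2)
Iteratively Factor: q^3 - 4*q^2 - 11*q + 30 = (q - 2)*(q^2 - 2*q - 15) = (q - 2)*(q + 3)*(q - 5)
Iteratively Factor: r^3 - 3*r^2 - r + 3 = (r - 1)*(r^2 - 2*r - 3) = (r - 3)*(r - 1)*(r + 1)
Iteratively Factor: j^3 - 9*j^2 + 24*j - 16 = (j - 4)*(j^2 - 5*j + 4) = (j - 4)*(j - 1)*(j - 4)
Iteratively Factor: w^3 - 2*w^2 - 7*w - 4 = (w - 4)*(w^2 + 2*w + 1) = (w - 4)*(w + 1)*(w + 1)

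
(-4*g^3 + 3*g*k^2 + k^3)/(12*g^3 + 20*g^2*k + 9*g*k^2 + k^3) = (-2*g^2 + g*k + k^2)/(6*g^2 + 7*g*k + k^2)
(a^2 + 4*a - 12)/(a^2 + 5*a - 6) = (a - 2)/(a - 1)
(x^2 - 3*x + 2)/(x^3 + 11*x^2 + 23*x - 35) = (x - 2)/(x^2 + 12*x + 35)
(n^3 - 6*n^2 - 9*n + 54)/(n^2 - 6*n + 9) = (n^2 - 3*n - 18)/(n - 3)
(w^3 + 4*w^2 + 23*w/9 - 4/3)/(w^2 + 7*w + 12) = (w^2 + w - 4/9)/(w + 4)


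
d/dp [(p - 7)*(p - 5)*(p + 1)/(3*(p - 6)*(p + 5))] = (p^4 - 2*p^3 - 102*p^2 + 590*p - 655)/(3*(p^4 - 2*p^3 - 59*p^2 + 60*p + 900))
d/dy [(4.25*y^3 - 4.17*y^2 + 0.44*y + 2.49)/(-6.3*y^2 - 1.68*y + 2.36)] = (-26.775*y^4 - 14.28*y^3 + 39.8676*y^2 + 11.6916*y + 5.2216)/(39.69*y^4 + 21.168*y^3 - 26.9136*y^2 - 7.9296*y + 5.5696)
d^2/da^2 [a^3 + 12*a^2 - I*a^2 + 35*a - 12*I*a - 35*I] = 6*a + 24 - 2*I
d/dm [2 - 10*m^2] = -20*m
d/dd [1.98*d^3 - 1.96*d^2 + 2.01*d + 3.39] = 5.94*d^2 - 3.92*d + 2.01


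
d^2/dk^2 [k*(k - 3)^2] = 6*k - 12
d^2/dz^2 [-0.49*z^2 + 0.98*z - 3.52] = -0.980000000000000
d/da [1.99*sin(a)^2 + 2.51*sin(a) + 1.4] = (3.98*sin(a) + 2.51)*cos(a)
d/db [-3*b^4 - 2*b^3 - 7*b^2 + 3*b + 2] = -12*b^3 - 6*b^2 - 14*b + 3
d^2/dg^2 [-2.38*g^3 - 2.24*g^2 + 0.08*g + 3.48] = -14.28*g - 4.48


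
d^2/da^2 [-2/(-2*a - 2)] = 2/(a + 1)^3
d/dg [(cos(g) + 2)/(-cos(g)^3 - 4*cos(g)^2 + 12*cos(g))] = 2*(-cos(g)^3 - 5*cos(g)^2 - 8*cos(g) + 12)*sin(g)/((cos(g) - 2)^2*(cos(g) + 6)^2*cos(g)^2)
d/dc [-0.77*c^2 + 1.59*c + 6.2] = 1.59 - 1.54*c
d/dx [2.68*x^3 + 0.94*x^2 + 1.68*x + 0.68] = 8.04*x^2 + 1.88*x + 1.68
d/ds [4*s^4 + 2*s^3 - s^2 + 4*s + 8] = 16*s^3 + 6*s^2 - 2*s + 4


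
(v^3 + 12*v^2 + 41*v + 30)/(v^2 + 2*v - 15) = (v^2 + 7*v + 6)/(v - 3)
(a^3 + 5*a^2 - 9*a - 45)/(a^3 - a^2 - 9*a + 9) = (a + 5)/(a - 1)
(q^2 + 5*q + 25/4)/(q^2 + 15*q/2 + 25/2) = (q + 5/2)/(q + 5)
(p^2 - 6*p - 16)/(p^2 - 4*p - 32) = (p + 2)/(p + 4)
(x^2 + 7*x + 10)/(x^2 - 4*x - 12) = (x + 5)/(x - 6)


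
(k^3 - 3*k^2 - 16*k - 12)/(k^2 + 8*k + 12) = (k^2 - 5*k - 6)/(k + 6)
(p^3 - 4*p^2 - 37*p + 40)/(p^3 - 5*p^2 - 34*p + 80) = (p - 1)/(p - 2)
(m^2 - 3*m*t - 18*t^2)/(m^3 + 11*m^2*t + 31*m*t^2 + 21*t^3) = (m - 6*t)/(m^2 + 8*m*t + 7*t^2)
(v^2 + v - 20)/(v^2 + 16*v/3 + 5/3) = 3*(v - 4)/(3*v + 1)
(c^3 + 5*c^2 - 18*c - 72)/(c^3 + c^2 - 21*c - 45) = (c^2 + 2*c - 24)/(c^2 - 2*c - 15)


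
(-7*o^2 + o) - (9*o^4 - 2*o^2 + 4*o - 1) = -9*o^4 - 5*o^2 - 3*o + 1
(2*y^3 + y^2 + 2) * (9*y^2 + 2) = 18*y^5 + 9*y^4 + 4*y^3 + 20*y^2 + 4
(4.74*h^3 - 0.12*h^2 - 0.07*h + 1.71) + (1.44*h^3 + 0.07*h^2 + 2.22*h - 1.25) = 6.18*h^3 - 0.05*h^2 + 2.15*h + 0.46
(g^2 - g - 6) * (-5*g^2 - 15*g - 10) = -5*g^4 - 10*g^3 + 35*g^2 + 100*g + 60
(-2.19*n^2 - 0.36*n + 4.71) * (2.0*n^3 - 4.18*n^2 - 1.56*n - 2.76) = -4.38*n^5 + 8.4342*n^4 + 14.3412*n^3 - 13.0818*n^2 - 6.354*n - 12.9996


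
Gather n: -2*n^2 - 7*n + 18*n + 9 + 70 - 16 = -2*n^2 + 11*n + 63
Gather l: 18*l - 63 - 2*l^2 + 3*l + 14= -2*l^2 + 21*l - 49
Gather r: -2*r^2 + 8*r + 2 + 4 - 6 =-2*r^2 + 8*r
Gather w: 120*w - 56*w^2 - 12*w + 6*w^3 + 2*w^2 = 6*w^3 - 54*w^2 + 108*w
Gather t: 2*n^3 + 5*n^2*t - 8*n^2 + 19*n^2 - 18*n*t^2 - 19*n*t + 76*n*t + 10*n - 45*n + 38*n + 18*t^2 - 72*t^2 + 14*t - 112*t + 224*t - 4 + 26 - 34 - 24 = 2*n^3 + 11*n^2 + 3*n + t^2*(-18*n - 54) + t*(5*n^2 + 57*n + 126) - 36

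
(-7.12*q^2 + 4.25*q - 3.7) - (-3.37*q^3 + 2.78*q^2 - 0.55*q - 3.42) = 3.37*q^3 - 9.9*q^2 + 4.8*q - 0.28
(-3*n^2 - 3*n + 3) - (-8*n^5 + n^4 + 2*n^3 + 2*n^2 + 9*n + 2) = 8*n^5 - n^4 - 2*n^3 - 5*n^2 - 12*n + 1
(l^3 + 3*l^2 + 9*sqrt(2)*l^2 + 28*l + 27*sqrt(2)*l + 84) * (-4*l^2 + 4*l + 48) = -4*l^5 - 36*sqrt(2)*l^4 - 8*l^4 - 72*sqrt(2)*l^3 - 52*l^3 - 80*l^2 + 540*sqrt(2)*l^2 + 1680*l + 1296*sqrt(2)*l + 4032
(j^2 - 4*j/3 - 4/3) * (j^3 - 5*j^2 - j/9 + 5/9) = j^5 - 19*j^4/3 + 47*j^3/9 + 199*j^2/27 - 16*j/27 - 20/27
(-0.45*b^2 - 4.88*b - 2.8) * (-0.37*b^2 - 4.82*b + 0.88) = 0.1665*b^4 + 3.9746*b^3 + 24.1616*b^2 + 9.2016*b - 2.464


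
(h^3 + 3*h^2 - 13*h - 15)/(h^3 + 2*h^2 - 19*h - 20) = (h - 3)/(h - 4)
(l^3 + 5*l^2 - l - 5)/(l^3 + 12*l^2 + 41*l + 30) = (l - 1)/(l + 6)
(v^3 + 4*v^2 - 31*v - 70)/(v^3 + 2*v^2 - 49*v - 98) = (v - 5)/(v - 7)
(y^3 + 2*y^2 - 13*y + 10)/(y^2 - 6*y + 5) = (y^2 + 3*y - 10)/(y - 5)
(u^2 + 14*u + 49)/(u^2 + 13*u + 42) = (u + 7)/(u + 6)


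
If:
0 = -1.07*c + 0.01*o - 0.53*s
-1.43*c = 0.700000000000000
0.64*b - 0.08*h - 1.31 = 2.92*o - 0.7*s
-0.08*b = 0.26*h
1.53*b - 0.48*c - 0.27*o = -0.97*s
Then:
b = -0.85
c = -0.49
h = 0.26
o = -0.41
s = 0.98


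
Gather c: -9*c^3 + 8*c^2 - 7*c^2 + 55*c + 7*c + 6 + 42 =-9*c^3 + c^2 + 62*c + 48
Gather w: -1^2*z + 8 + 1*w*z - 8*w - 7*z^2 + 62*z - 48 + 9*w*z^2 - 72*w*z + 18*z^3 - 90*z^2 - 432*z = w*(9*z^2 - 71*z - 8) + 18*z^3 - 97*z^2 - 371*z - 40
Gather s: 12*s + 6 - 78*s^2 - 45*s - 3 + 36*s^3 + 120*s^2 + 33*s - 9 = 36*s^3 + 42*s^2 - 6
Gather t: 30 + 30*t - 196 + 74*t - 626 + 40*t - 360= 144*t - 1152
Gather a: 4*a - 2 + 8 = 4*a + 6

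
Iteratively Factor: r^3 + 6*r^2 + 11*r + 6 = (r + 1)*(r^2 + 5*r + 6) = (r + 1)*(r + 2)*(r + 3)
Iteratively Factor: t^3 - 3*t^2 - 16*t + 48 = (t + 4)*(t^2 - 7*t + 12) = (t - 3)*(t + 4)*(t - 4)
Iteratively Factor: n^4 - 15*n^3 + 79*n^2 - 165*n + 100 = (n - 4)*(n^3 - 11*n^2 + 35*n - 25) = (n - 4)*(n - 1)*(n^2 - 10*n + 25) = (n - 5)*(n - 4)*(n - 1)*(n - 5)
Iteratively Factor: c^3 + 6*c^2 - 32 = (c - 2)*(c^2 + 8*c + 16) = (c - 2)*(c + 4)*(c + 4)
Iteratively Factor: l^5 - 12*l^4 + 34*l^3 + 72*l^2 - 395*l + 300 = (l - 5)*(l^4 - 7*l^3 - l^2 + 67*l - 60) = (l - 5)^2*(l^3 - 2*l^2 - 11*l + 12) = (l - 5)^2*(l - 1)*(l^2 - l - 12) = (l - 5)^2*(l - 1)*(l + 3)*(l - 4)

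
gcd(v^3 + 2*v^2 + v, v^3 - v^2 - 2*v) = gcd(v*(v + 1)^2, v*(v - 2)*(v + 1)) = v^2 + v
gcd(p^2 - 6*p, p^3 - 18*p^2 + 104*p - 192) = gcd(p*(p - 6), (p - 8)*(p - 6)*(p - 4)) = p - 6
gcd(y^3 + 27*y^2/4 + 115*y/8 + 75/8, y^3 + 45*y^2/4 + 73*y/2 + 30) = y + 5/4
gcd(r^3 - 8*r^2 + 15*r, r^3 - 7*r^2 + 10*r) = r^2 - 5*r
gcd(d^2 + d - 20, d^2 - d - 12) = d - 4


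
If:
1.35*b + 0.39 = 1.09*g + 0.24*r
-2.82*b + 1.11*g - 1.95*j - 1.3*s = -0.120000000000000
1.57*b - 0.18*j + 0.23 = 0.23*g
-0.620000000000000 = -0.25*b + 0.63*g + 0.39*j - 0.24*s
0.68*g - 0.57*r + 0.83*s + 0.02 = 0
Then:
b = -0.25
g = -0.28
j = -0.55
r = 1.48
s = 1.22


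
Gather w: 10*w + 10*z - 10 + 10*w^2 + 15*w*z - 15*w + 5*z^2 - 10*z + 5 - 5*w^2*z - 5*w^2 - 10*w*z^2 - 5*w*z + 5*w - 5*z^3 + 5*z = w^2*(5 - 5*z) + w*(-10*z^2 + 10*z) - 5*z^3 + 5*z^2 + 5*z - 5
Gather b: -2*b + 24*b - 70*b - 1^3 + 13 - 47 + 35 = -48*b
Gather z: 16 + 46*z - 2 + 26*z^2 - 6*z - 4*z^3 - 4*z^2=-4*z^3 + 22*z^2 + 40*z + 14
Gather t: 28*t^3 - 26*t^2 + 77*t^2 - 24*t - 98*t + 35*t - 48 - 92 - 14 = 28*t^3 + 51*t^2 - 87*t - 154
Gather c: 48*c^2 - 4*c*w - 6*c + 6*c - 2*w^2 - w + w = 48*c^2 - 4*c*w - 2*w^2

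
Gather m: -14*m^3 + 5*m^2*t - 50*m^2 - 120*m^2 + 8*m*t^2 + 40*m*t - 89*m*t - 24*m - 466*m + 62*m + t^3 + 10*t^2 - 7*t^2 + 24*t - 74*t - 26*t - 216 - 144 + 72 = -14*m^3 + m^2*(5*t - 170) + m*(8*t^2 - 49*t - 428) + t^3 + 3*t^2 - 76*t - 288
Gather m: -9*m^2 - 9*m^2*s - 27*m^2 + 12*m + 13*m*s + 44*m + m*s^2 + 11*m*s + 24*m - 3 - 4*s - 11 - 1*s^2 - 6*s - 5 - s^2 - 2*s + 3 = m^2*(-9*s - 36) + m*(s^2 + 24*s + 80) - 2*s^2 - 12*s - 16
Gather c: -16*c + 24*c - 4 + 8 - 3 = 8*c + 1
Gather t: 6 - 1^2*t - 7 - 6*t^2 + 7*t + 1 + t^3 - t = t^3 - 6*t^2 + 5*t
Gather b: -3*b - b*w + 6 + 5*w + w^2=b*(-w - 3) + w^2 + 5*w + 6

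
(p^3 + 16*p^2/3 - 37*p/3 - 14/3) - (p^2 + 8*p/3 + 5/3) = p^3 + 13*p^2/3 - 15*p - 19/3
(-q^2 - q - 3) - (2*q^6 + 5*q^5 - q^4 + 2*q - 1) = -2*q^6 - 5*q^5 + q^4 - q^2 - 3*q - 2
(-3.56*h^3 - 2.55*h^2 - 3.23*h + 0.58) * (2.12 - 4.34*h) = 15.4504*h^4 + 3.5198*h^3 + 8.6122*h^2 - 9.3648*h + 1.2296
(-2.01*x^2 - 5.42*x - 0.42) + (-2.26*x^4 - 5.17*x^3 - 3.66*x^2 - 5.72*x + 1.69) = -2.26*x^4 - 5.17*x^3 - 5.67*x^2 - 11.14*x + 1.27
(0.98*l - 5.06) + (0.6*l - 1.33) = 1.58*l - 6.39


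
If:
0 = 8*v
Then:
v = 0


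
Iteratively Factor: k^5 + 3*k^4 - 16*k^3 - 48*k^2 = (k)*(k^4 + 3*k^3 - 16*k^2 - 48*k) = k*(k + 3)*(k^3 - 16*k) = k^2*(k + 3)*(k^2 - 16) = k^2*(k - 4)*(k + 3)*(k + 4)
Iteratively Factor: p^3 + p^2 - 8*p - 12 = (p + 2)*(p^2 - p - 6) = (p + 2)^2*(p - 3)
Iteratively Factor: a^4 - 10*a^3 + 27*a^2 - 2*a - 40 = (a - 2)*(a^3 - 8*a^2 + 11*a + 20) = (a - 2)*(a + 1)*(a^2 - 9*a + 20) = (a - 5)*(a - 2)*(a + 1)*(a - 4)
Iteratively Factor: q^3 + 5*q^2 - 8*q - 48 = (q - 3)*(q^2 + 8*q + 16) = (q - 3)*(q + 4)*(q + 4)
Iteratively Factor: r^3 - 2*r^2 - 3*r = (r + 1)*(r^2 - 3*r) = r*(r + 1)*(r - 3)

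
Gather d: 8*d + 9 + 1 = 8*d + 10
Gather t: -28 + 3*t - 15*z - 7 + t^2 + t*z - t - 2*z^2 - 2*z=t^2 + t*(z + 2) - 2*z^2 - 17*z - 35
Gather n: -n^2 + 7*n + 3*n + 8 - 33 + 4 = -n^2 + 10*n - 21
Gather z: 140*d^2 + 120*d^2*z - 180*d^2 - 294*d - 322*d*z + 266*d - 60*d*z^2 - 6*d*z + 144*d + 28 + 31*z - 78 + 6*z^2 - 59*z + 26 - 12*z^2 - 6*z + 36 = -40*d^2 + 116*d + z^2*(-60*d - 6) + z*(120*d^2 - 328*d - 34) + 12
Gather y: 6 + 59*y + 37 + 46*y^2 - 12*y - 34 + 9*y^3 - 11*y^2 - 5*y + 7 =9*y^3 + 35*y^2 + 42*y + 16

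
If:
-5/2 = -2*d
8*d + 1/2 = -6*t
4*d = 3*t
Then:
No Solution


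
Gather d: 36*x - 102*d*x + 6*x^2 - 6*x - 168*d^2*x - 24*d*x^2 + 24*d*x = -168*d^2*x + d*(-24*x^2 - 78*x) + 6*x^2 + 30*x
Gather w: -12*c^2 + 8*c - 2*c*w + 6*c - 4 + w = -12*c^2 + 14*c + w*(1 - 2*c) - 4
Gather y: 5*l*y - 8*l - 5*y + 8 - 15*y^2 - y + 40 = -8*l - 15*y^2 + y*(5*l - 6) + 48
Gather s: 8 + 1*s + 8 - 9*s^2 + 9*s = -9*s^2 + 10*s + 16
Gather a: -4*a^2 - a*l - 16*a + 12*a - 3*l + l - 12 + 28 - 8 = -4*a^2 + a*(-l - 4) - 2*l + 8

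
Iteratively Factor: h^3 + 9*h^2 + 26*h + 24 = (h + 2)*(h^2 + 7*h + 12) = (h + 2)*(h + 3)*(h + 4)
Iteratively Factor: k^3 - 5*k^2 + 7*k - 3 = (k - 1)*(k^2 - 4*k + 3) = (k - 1)^2*(k - 3)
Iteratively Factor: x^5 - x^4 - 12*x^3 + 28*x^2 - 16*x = (x - 2)*(x^4 + x^3 - 10*x^2 + 8*x) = (x - 2)*(x + 4)*(x^3 - 3*x^2 + 2*x) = x*(x - 2)*(x + 4)*(x^2 - 3*x + 2) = x*(x - 2)*(x - 1)*(x + 4)*(x - 2)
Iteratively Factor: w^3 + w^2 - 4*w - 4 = (w + 2)*(w^2 - w - 2) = (w + 1)*(w + 2)*(w - 2)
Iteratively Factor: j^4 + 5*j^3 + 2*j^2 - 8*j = (j + 2)*(j^3 + 3*j^2 - 4*j) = (j + 2)*(j + 4)*(j^2 - j) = j*(j + 2)*(j + 4)*(j - 1)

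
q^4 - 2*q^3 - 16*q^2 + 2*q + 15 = (q - 5)*(q - 1)*(q + 1)*(q + 3)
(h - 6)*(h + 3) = h^2 - 3*h - 18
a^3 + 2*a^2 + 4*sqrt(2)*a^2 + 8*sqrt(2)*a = a*(a + 2)*(a + 4*sqrt(2))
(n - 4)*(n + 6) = n^2 + 2*n - 24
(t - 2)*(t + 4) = t^2 + 2*t - 8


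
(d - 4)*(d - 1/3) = d^2 - 13*d/3 + 4/3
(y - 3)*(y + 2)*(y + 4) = y^3 + 3*y^2 - 10*y - 24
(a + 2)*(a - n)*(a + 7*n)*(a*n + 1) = a^4*n + 6*a^3*n^2 + 2*a^3*n + a^3 - 7*a^2*n^3 + 12*a^2*n^2 + 6*a^2*n + 2*a^2 - 14*a*n^3 - 7*a*n^2 + 12*a*n - 14*n^2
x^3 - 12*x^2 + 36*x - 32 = (x - 8)*(x - 2)^2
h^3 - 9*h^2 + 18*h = h*(h - 6)*(h - 3)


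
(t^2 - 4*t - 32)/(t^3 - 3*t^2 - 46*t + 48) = (t + 4)/(t^2 + 5*t - 6)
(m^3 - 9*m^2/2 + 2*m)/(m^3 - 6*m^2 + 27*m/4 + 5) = 2*m*(2*m - 1)/(4*m^2 - 8*m - 5)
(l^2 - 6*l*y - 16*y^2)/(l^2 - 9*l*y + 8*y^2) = (-l - 2*y)/(-l + y)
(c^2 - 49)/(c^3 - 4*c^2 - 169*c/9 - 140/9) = 9*(c + 7)/(9*c^2 + 27*c + 20)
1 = 1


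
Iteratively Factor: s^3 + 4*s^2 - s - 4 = (s + 4)*(s^2 - 1) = (s - 1)*(s + 4)*(s + 1)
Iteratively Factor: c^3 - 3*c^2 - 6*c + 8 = (c - 4)*(c^2 + c - 2) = (c - 4)*(c + 2)*(c - 1)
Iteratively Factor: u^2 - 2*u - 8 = (u - 4)*(u + 2)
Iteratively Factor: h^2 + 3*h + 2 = (h + 2)*(h + 1)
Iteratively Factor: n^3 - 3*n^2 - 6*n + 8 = (n - 4)*(n^2 + n - 2) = (n - 4)*(n - 1)*(n + 2)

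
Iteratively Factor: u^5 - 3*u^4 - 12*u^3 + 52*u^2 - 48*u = (u + 4)*(u^4 - 7*u^3 + 16*u^2 - 12*u) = (u - 2)*(u + 4)*(u^3 - 5*u^2 + 6*u) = u*(u - 2)*(u + 4)*(u^2 - 5*u + 6) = u*(u - 2)^2*(u + 4)*(u - 3)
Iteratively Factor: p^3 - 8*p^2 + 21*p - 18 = (p - 3)*(p^2 - 5*p + 6) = (p - 3)^2*(p - 2)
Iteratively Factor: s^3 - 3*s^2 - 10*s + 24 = (s - 4)*(s^2 + s - 6) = (s - 4)*(s - 2)*(s + 3)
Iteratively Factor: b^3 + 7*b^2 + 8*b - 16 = (b + 4)*(b^2 + 3*b - 4) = (b - 1)*(b + 4)*(b + 4)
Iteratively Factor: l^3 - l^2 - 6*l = (l + 2)*(l^2 - 3*l) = l*(l + 2)*(l - 3)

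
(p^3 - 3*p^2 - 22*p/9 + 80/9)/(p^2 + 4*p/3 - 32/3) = (3*p^2 - p - 10)/(3*(p + 4))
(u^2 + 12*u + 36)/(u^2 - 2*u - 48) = (u + 6)/(u - 8)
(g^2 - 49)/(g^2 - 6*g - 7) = (g + 7)/(g + 1)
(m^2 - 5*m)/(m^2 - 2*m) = (m - 5)/(m - 2)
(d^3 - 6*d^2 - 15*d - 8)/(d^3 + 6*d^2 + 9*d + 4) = (d - 8)/(d + 4)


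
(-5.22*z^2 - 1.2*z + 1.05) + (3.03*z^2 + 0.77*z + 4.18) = -2.19*z^2 - 0.43*z + 5.23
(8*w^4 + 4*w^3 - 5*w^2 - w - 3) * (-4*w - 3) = -32*w^5 - 40*w^4 + 8*w^3 + 19*w^2 + 15*w + 9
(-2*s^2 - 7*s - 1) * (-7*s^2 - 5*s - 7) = 14*s^4 + 59*s^3 + 56*s^2 + 54*s + 7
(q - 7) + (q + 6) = 2*q - 1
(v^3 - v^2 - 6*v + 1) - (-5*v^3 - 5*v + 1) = 6*v^3 - v^2 - v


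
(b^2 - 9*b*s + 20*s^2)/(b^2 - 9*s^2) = (b^2 - 9*b*s + 20*s^2)/(b^2 - 9*s^2)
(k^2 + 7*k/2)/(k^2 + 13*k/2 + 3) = k*(2*k + 7)/(2*k^2 + 13*k + 6)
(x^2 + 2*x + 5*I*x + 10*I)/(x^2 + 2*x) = (x + 5*I)/x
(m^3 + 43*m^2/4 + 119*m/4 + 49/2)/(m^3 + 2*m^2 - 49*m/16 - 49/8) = 4*(m + 7)/(4*m - 7)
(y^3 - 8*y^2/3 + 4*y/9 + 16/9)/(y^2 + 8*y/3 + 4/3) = (3*y^2 - 10*y + 8)/(3*(y + 2))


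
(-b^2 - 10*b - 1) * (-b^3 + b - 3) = b^5 + 10*b^4 - 7*b^2 + 29*b + 3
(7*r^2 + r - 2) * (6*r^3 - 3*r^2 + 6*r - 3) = 42*r^5 - 15*r^4 + 27*r^3 - 9*r^2 - 15*r + 6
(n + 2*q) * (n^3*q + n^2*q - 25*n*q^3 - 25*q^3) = n^4*q + 2*n^3*q^2 + n^3*q - 25*n^2*q^3 + 2*n^2*q^2 - 50*n*q^4 - 25*n*q^3 - 50*q^4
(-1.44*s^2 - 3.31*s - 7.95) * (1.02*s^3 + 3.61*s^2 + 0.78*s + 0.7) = -1.4688*s^5 - 8.5746*s^4 - 21.1813*s^3 - 32.2893*s^2 - 8.518*s - 5.565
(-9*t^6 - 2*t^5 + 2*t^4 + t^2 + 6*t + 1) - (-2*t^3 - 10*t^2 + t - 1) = -9*t^6 - 2*t^5 + 2*t^4 + 2*t^3 + 11*t^2 + 5*t + 2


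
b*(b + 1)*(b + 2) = b^3 + 3*b^2 + 2*b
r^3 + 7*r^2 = r^2*(r + 7)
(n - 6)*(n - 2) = n^2 - 8*n + 12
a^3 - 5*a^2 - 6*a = a*(a - 6)*(a + 1)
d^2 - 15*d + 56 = (d - 8)*(d - 7)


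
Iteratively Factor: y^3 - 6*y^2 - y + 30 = (y + 2)*(y^2 - 8*y + 15) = (y - 5)*(y + 2)*(y - 3)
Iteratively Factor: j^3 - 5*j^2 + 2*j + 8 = (j - 2)*(j^2 - 3*j - 4) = (j - 2)*(j + 1)*(j - 4)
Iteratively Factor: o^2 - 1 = (o + 1)*(o - 1)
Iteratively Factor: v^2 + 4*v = (v)*(v + 4)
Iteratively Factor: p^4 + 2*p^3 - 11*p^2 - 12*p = (p + 1)*(p^3 + p^2 - 12*p) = (p + 1)*(p + 4)*(p^2 - 3*p) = (p - 3)*(p + 1)*(p + 4)*(p)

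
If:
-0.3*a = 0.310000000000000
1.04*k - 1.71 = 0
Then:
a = -1.03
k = 1.64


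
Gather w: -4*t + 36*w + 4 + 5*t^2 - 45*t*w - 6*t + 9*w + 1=5*t^2 - 10*t + w*(45 - 45*t) + 5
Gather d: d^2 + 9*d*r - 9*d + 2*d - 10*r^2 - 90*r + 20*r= d^2 + d*(9*r - 7) - 10*r^2 - 70*r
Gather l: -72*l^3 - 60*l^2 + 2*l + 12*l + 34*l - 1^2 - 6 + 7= -72*l^3 - 60*l^2 + 48*l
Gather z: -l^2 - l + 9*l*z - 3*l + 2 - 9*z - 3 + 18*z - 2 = -l^2 - 4*l + z*(9*l + 9) - 3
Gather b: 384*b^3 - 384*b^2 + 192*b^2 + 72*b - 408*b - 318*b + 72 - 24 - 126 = 384*b^3 - 192*b^2 - 654*b - 78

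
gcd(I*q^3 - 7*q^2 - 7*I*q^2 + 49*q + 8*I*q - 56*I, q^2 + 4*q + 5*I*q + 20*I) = 1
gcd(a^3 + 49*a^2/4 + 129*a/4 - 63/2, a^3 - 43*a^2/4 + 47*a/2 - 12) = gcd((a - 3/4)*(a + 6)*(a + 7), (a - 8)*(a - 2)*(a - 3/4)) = a - 3/4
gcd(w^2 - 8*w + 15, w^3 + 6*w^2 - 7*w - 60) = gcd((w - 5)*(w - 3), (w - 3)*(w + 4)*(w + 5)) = w - 3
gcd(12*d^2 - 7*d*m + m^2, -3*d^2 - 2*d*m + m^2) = 3*d - m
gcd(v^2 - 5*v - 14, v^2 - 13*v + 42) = v - 7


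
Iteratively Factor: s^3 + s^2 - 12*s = (s)*(s^2 + s - 12) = s*(s - 3)*(s + 4)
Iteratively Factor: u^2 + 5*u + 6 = (u + 2)*(u + 3)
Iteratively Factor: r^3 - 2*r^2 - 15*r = (r - 5)*(r^2 + 3*r) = (r - 5)*(r + 3)*(r)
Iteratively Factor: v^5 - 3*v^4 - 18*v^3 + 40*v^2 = (v)*(v^4 - 3*v^3 - 18*v^2 + 40*v) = v^2*(v^3 - 3*v^2 - 18*v + 40) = v^2*(v + 4)*(v^2 - 7*v + 10) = v^2*(v - 5)*(v + 4)*(v - 2)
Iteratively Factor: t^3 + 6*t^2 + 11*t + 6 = (t + 3)*(t^2 + 3*t + 2) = (t + 2)*(t + 3)*(t + 1)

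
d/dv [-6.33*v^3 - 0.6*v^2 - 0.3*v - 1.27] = -18.99*v^2 - 1.2*v - 0.3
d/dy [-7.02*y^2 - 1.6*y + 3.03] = -14.04*y - 1.6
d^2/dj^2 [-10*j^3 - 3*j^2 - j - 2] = -60*j - 6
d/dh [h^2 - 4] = 2*h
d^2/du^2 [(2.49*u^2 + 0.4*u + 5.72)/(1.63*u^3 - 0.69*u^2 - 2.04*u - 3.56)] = (13.231362*u^6 + 6.37656*u^5 + 229.348824*u^4 + 95.3842560000001*u^3 - 106.626288*u^2 + 241.565568*u + 76.812096)/(4.330747*u^9 - 5.499783*u^8 - 13.932099*u^7 - 14.937873*u^6 + 41.460084*u^5 + 57.327012*u^4 + 23.417904*u^3 - 70.68024*u^2 - 77.562432*u - 45.118016)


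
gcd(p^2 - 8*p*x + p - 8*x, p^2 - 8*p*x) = -p + 8*x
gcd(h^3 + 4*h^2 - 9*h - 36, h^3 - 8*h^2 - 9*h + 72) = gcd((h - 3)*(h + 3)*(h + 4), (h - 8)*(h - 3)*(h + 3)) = h^2 - 9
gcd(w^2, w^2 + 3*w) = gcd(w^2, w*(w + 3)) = w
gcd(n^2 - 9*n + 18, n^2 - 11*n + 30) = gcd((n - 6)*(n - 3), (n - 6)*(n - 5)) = n - 6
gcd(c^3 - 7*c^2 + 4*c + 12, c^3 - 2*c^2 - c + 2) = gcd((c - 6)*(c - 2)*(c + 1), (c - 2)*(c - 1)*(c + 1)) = c^2 - c - 2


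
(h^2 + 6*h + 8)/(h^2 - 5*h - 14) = (h + 4)/(h - 7)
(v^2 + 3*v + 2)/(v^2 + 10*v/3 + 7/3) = 3*(v + 2)/(3*v + 7)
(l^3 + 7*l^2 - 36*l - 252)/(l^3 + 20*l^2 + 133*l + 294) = (l - 6)/(l + 7)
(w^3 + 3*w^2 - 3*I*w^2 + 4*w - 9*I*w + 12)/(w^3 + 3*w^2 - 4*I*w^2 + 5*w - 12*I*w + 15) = (w - 4*I)/(w - 5*I)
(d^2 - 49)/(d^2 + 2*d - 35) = (d - 7)/(d - 5)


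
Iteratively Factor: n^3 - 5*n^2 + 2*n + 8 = (n + 1)*(n^2 - 6*n + 8) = (n - 2)*(n + 1)*(n - 4)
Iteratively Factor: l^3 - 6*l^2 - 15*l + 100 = (l + 4)*(l^2 - 10*l + 25) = (l - 5)*(l + 4)*(l - 5)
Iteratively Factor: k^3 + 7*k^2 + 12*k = (k)*(k^2 + 7*k + 12) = k*(k + 3)*(k + 4)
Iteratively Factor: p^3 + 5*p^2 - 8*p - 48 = (p - 3)*(p^2 + 8*p + 16) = (p - 3)*(p + 4)*(p + 4)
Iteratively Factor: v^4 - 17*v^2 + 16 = (v - 4)*(v^3 + 4*v^2 - v - 4) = (v - 4)*(v - 1)*(v^2 + 5*v + 4) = (v - 4)*(v - 1)*(v + 1)*(v + 4)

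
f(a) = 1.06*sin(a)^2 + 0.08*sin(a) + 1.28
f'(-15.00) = 0.99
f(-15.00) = 1.68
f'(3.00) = -0.38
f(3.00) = 1.31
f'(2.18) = -1.04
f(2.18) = 2.06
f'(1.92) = -0.71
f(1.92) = 2.29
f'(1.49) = 0.18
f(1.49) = 2.41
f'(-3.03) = 0.16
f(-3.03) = 1.28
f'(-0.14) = -0.21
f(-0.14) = 1.29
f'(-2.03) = 0.81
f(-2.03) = 2.06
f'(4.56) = 0.31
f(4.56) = 2.24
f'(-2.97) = 0.28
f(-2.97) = 1.30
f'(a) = 2.12*sin(a)*cos(a) + 0.08*cos(a)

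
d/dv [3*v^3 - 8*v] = 9*v^2 - 8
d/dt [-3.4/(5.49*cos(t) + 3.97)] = -18.666*sin(t)/(5.49*cos(t) + 3.97)^2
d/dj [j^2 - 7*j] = 2*j - 7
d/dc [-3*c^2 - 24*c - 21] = -6*c - 24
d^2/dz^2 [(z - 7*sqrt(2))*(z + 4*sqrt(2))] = 2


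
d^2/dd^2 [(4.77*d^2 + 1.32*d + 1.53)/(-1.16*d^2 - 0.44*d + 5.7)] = (1.31683200000001*d^3 - 201.588048*d^2 - 57.052512*d - 337.400856)/(1.560896*d^6 + 1.776192*d^5 - 22.336032*d^4 - 17.370496*d^3 + 109.75464*d^2 + 42.8868*d - 185.193)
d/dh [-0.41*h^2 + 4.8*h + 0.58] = 4.8 - 0.82*h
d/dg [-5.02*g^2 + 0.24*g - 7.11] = 0.24 - 10.04*g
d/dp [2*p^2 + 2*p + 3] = 4*p + 2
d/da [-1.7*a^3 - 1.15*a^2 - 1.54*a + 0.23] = -5.1*a^2 - 2.3*a - 1.54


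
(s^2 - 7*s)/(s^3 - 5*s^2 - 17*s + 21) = s/(s^2 + 2*s - 3)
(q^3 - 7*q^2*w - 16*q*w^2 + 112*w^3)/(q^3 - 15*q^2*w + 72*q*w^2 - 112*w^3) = (q + 4*w)/(q - 4*w)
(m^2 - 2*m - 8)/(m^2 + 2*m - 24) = (m + 2)/(m + 6)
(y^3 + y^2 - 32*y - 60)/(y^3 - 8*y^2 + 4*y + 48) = (y + 5)/(y - 4)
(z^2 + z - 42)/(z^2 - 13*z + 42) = (z + 7)/(z - 7)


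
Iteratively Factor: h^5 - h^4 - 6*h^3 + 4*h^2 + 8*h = (h - 2)*(h^4 + h^3 - 4*h^2 - 4*h) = (h - 2)^2*(h^3 + 3*h^2 + 2*h) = h*(h - 2)^2*(h^2 + 3*h + 2) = h*(h - 2)^2*(h + 2)*(h + 1)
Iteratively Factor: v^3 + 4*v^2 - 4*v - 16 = (v + 4)*(v^2 - 4) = (v + 2)*(v + 4)*(v - 2)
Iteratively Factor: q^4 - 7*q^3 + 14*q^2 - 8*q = (q - 2)*(q^3 - 5*q^2 + 4*q) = q*(q - 2)*(q^2 - 5*q + 4) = q*(q - 2)*(q - 1)*(q - 4)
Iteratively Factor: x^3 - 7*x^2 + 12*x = (x - 3)*(x^2 - 4*x) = x*(x - 3)*(x - 4)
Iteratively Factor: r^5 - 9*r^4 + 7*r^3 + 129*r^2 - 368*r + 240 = (r - 5)*(r^4 - 4*r^3 - 13*r^2 + 64*r - 48) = (r - 5)*(r - 4)*(r^3 - 13*r + 12) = (r - 5)*(r - 4)*(r - 3)*(r^2 + 3*r - 4) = (r - 5)*(r - 4)*(r - 3)*(r + 4)*(r - 1)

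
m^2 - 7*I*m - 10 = (m - 5*I)*(m - 2*I)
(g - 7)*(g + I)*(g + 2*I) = g^3 - 7*g^2 + 3*I*g^2 - 2*g - 21*I*g + 14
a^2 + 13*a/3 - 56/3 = (a - 8/3)*(a + 7)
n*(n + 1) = n^2 + n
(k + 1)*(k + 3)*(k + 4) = k^3 + 8*k^2 + 19*k + 12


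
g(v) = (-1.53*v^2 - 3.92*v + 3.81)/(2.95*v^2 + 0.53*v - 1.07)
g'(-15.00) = 0.01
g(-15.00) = -0.43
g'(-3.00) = 0.27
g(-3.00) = 0.08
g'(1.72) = 0.01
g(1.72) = -0.87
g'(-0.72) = 3575.79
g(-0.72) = 75.17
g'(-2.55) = 0.43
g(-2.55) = 0.23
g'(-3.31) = 0.21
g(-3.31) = 0.00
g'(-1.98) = 0.92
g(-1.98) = 0.59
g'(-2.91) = 0.30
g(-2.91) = 0.10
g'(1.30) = -0.22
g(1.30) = -0.84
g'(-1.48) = 2.55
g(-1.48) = 1.36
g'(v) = (-5.9*v - 0.53)*(-1.53*v^2 - 3.92*v + 3.81)/(2.95*v^2 + 0.53*v - 1.07)^2 + (-3.06*v - 3.92)/(2.95*v^2 + 0.53*v - 1.07)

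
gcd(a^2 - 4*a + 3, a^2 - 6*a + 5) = a - 1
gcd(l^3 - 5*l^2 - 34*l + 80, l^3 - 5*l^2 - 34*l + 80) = l^3 - 5*l^2 - 34*l + 80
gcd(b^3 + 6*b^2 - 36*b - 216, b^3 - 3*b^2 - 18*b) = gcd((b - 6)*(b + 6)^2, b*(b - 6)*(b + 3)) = b - 6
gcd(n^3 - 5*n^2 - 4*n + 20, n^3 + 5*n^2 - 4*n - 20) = n^2 - 4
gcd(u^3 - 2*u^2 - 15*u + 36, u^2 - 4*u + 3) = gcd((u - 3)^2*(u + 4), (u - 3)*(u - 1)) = u - 3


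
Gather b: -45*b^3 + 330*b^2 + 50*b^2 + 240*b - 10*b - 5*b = -45*b^3 + 380*b^2 + 225*b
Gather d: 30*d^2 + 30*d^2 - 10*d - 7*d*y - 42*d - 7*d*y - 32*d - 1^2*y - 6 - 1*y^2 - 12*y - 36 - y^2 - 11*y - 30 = 60*d^2 + d*(-14*y - 84) - 2*y^2 - 24*y - 72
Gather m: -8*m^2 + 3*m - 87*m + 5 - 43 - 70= -8*m^2 - 84*m - 108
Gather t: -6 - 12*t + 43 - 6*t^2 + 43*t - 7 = -6*t^2 + 31*t + 30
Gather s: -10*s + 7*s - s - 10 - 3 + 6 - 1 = -4*s - 8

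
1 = 1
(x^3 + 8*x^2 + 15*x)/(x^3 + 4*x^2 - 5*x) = (x + 3)/(x - 1)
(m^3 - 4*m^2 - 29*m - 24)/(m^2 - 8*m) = m + 4 + 3/m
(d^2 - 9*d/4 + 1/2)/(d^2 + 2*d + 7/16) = 4*(4*d^2 - 9*d + 2)/(16*d^2 + 32*d + 7)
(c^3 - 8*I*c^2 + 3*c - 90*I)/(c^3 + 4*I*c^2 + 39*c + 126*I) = (c - 5*I)/(c + 7*I)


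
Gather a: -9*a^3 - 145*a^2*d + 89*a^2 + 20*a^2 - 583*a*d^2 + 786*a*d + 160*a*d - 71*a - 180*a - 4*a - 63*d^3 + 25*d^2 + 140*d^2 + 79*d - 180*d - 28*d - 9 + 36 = -9*a^3 + a^2*(109 - 145*d) + a*(-583*d^2 + 946*d - 255) - 63*d^3 + 165*d^2 - 129*d + 27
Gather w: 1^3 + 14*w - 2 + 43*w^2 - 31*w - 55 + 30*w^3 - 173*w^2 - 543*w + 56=30*w^3 - 130*w^2 - 560*w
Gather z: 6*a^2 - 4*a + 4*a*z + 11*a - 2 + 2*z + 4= 6*a^2 + 7*a + z*(4*a + 2) + 2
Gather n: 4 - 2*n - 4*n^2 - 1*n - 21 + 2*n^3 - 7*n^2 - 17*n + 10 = 2*n^3 - 11*n^2 - 20*n - 7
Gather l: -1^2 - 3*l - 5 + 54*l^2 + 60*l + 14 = 54*l^2 + 57*l + 8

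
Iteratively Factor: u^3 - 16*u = (u - 4)*(u^2 + 4*u) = u*(u - 4)*(u + 4)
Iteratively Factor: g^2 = (g)*(g)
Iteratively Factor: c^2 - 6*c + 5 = (c - 1)*(c - 5)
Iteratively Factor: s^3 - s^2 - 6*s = (s + 2)*(s^2 - 3*s) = (s - 3)*(s + 2)*(s)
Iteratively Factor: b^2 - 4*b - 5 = (b + 1)*(b - 5)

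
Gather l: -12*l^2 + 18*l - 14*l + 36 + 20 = -12*l^2 + 4*l + 56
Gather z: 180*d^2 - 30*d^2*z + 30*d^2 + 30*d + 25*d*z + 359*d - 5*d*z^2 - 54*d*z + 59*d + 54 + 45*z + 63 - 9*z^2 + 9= 210*d^2 + 448*d + z^2*(-5*d - 9) + z*(-30*d^2 - 29*d + 45) + 126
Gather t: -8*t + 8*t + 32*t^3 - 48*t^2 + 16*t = 32*t^3 - 48*t^2 + 16*t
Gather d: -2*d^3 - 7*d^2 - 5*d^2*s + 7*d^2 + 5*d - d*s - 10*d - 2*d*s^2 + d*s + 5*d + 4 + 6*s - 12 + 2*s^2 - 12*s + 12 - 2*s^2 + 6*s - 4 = -2*d^3 - 5*d^2*s - 2*d*s^2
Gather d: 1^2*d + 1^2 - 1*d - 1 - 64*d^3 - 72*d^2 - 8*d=-64*d^3 - 72*d^2 - 8*d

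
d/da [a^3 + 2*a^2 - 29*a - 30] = 3*a^2 + 4*a - 29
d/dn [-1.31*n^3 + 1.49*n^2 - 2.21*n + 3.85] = -3.93*n^2 + 2.98*n - 2.21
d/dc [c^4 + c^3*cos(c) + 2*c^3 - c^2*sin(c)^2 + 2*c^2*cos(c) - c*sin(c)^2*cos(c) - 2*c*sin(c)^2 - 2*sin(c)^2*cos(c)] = -c^3*sin(c) + 4*c^3 - 2*c^2*sin(c) - c^2*sin(2*c) + 3*c^2*cos(c) + 6*c^2 + c*sin(c)/4 - 2*c*sin(2*c) - 3*c*sin(3*c)/4 + 4*c*cos(c) + c*cos(2*c) - c + sin(c)/2 - 3*sin(3*c)/2 - cos(c)/4 + cos(2*c) + cos(3*c)/4 - 1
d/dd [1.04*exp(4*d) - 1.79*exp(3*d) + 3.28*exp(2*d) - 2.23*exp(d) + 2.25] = (4.16*exp(3*d) - 5.37*exp(2*d) + 6.56*exp(d) - 2.23)*exp(d)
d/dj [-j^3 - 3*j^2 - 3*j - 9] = -3*j^2 - 6*j - 3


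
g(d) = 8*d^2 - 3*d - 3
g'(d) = 16*d - 3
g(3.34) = 76.22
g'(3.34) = 50.44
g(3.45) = 81.87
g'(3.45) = 52.20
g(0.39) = -2.95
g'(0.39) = 3.24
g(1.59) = 12.45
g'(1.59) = 22.44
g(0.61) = -1.85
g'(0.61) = 6.76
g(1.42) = 8.87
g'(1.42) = 19.72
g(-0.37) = -0.79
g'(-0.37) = -8.92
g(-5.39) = 245.59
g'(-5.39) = -89.24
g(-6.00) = 303.00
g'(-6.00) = -99.00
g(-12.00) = 1185.00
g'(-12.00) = -195.00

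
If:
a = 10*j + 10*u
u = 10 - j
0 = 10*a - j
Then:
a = 100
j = 1000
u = -990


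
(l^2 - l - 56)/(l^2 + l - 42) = (l - 8)/(l - 6)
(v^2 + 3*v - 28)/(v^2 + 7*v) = (v - 4)/v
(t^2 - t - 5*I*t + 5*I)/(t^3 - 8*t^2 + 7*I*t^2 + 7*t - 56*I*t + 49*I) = (t - 5*I)/(t^2 + 7*t*(-1 + I) - 49*I)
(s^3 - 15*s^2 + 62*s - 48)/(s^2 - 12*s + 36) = (s^2 - 9*s + 8)/(s - 6)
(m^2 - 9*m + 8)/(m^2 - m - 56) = (m - 1)/(m + 7)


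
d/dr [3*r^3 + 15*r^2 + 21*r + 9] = 9*r^2 + 30*r + 21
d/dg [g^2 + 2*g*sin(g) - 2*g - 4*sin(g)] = 2*g*cos(g) + 2*g + 2*sin(g) - 4*cos(g) - 2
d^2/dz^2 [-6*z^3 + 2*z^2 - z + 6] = 4 - 36*z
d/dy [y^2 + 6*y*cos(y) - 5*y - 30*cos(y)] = -6*y*sin(y) + 2*y + 30*sin(y) + 6*cos(y) - 5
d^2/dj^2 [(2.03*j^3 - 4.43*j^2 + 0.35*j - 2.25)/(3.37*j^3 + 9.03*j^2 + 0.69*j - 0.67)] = (-1.13686837721616e-13*j^7 - 224.1724*j^6 - 4.47266400000012*j^5 - 125.922072*j^4 - 1098.403264*j^3 - 1289.152992*j^2 - 96.423288*j - 33.021544)/(38.272753*j^9 + 307.658421*j^8 + 847.887282*j^7 + 839.471712*j^6 + 51.270012*j^5 - 160.347366*j^4 - 20.180526*j^3 + 11.20374*j^2 + 0.929223*j - 0.300763)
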